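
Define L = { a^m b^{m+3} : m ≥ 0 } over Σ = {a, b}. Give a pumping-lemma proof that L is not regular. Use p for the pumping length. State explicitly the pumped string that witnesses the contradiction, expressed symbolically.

Suppose for contradiction that L is regular, and let p be the pumping length.
Choose w = a^p b^{p+3}, which is in L with |w| = 2p+3 ≥ p.
The pumping lemma gives a decomposition w = xyz where |xy| ≤ p and |y| ≥ 1.
The first p characters of w are a's, so xy (and hence y) consists only of a's. Write y = a^k, 1 ≤ k ≤ p.
Pump with i = 2: xy^2z = a^{p+k} b^{p+3}. For this to lie in L we would need p+3 = (p+k)+3, which forces k = 0. But k ≥ 1, so xy^2z ∉ L.
This contradicts the pumping lemma, so L is not regular.

a^{p+k} b^{p+3}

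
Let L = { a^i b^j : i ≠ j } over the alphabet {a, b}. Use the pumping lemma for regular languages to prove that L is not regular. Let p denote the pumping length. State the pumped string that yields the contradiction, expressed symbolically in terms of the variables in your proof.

a^{p+p!} b^{p+p!}

Assume L is regular. Let p be the pumping length given by the pumping lemma.
Choose w = a^p b^{p+p!}. Since p ≠ p+p!, w ∈ L; and |w| ≥ p.
Write w = xyz as guaranteed by the lemma, with |xy| ≤ p and y is nonempty.
The first p characters of w are a's, so xy (and hence y) consists only of a's. Write y = a^k, 1 ≤ k ≤ p.
Since 1 ≤ k ≤ p, k divides p!; set t = 1 + p!/k. Then xy^t z has p + (p!/k)·k = p + p! copies of a. Now the a-count equals the b-count, so i ≠ j fails. So xy^t z = a^{p+p!} b^{p+p!} ∉ L.
This contradicts the pumping lemma, so L is not regular.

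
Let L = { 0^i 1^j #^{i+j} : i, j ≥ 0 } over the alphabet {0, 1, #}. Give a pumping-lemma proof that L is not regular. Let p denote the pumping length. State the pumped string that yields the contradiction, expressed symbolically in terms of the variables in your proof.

Assume L is regular. Let p be the pumping length given by the pumping lemma.
Take w = 0^p 1^p #^{2p} ∈ L (with i=j=p, i+j=2p), |w| = 4p ≥ p.
The pumping lemma gives a decomposition w = xyz where |xy| ≤ p and y is nonempty.
Because |xy| ≤ p and w begins with p copies of 0, we have y = 0^k with 1 ≤ k ≤ p.
Consider xy^2z = 0^{p+k} 1^p #^{2p}. Now the 0- and 1-counts sum to 2p+k, but the #-count is 2p ≠ 2p+k. So xy^2z ∉ L.
This contradicts the pumping lemma, so L is not regular.

0^{p+k} 1^p #^{2p}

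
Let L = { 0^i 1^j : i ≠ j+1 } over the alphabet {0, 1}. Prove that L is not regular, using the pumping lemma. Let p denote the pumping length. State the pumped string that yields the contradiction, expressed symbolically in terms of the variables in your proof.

Assume L is regular; let p be its pumping constant.
Choose w = 0^p 1^{p+p!-1}. Since p ≠ (p+p!-1)+1 = p+p!, w ∈ L; and |w| ≥ p.
By the pumping lemma, w = xyz with |xy| ≤ p and |y| ≥ 1.
The first p characters of w are 0's, so xy (and hence y) consists only of 0's. Write y = 0^k, 1 ≤ k ≤ p.
Since 1 ≤ k ≤ p, k divides p!; set t = 1 + p!/k. Then xy^t z has p + (p!/k)·k = p + p! copies of 0. Now the 0-count is p+p! and (1-count)+1 = (p+p!-1)+1 = p+p!, so i ≠ j+1 fails. So xy^t z = 0^{p+p!} 1^{p+p!-1} ∉ L.
Contradiction. Therefore L is not regular.

0^{p+p!} 1^{p+p!-1}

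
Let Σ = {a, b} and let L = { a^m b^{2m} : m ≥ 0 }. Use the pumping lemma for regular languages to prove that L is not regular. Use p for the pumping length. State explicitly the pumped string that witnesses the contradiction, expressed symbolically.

Assume L is regular. Let p be the pumping length given by the pumping lemma.
Let w = a^p b^{2p} ∈ L; note |w| = 3p ≥ p.
Write w = xyz as guaranteed by the lemma, with |xy| ≤ p and y is nonempty.
Because |xy| ≤ p and w begins with p copies of a, we have y = a^k with 1 ≤ k ≤ p.
Pump with i = 2: xy^2z = a^{p+k} b^{2p}. For this to lie in L we would need 2p = 2(p+k), which forces k = 0. But k ≥ 1, so xy^2z ∉ L.
This is a contradiction; hence L is not regular.

a^{p+k} b^{2p}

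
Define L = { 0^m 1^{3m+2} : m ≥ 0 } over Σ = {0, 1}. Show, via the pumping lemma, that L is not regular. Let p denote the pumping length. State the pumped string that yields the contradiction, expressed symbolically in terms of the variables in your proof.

0^{p+k} 1^{3p+2}

Assume L is regular. Let p be the pumping length given by the pumping lemma.
Choose w = 0^p 1^{3p+2}, which is in L with |w| = 4p+2 ≥ p.
The pumping lemma gives a decomposition w = xyz where |xy| ≤ p and |y| ≥ 1.
The first p characters of w are 0's, so xy (and hence y) consists only of 0's. Write y = 0^k, 1 ≤ k ≤ p.
Pump with i = 2: xy^2z = 0^{p+k} 1^{3p+2}. For this to lie in L we would need 3p+2 = 3(p+k)+2, which forces k = 0. But k ≥ 1, so xy^2z ∉ L.
This contradicts the pumping lemma, so L is not regular.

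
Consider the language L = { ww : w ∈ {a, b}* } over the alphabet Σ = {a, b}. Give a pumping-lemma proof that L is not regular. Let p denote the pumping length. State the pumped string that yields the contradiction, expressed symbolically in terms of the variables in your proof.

a^{p+k} b^p a^p b^p

Assume L is regular. Let p be the pumping length given by the pumping lemma.
Take w = a^p b^p a^p b^p = uu where u = a^pb^p; then w ∈ L and |w| = 4p ≥ p.
Write w = xyz as guaranteed by the lemma, with |xy| ≤ p and |y| > 0.
The first p characters of w are a's, so xy (and hence y) consists only of a's. Write y = a^k, 1 ≤ k ≤ p.
Pump with i = 2: xy^2z = a^{p+k} b^p a^p b^p, of length 4p+k. Suppose this equals vv. The string starts with a and ends with b, so v does too; thus the boundary between the two copies of v is a b→a transition. There is exactly one such transition, at position 2p+k, so |v| = 2p+k and |vv| = 4p+2k ≠ 4p+k since k ≥ 1. So xy^2z ∉ L.
Contradiction. Therefore L is not regular.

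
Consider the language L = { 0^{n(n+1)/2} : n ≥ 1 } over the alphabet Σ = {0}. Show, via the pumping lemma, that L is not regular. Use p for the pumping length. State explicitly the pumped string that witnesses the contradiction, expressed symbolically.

0^{p(p+1)/2+k}

Assume L is regular; let p be its pumping constant.
Take w = 0^{p(p+1)/2} ∈ L with |w| = p(p+1)/2 ≥ p.
The pumping lemma gives a decomposition w = xyz where |xy| ≤ p and |y| ≥ 1.
Then y = 0^k for some k with 1 ≤ k ≤ p.
Pump with i = 2: xy^2z = 0^{p(p+1)/2+k}. Since 1 ≤ k ≤ p, p(p+1)/2 < p(p+1)/2+k ≤ p(p+1)/2+p < (p+1)(p+2)/2, so p(p+1)/2+k is strictly between consecutive triangular numbers. So xy^2z ∉ L.
This is a contradiction; hence L is not regular.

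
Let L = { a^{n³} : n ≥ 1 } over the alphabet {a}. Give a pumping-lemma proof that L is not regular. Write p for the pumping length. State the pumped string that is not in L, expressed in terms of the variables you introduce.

Suppose for contradiction that L is regular, and let p be the pumping length.
Take w = a^{p³} ∈ L with |w| = p³ ≥ p.
By the pumping lemma, w = xyz with |xy| ≤ p and |y| > 0.
Then y = a^k for some k with 1 ≤ k ≤ p.
Pump with i = 2: xy^2z = a^{p³+k}. Since 1 ≤ k ≤ p, p³ < p³+k ≤ p³+p < p³+3p²+3p+1 = (p+1)³, so p³+k is not a perfect cube. So xy^2z ∉ L.
This is a contradiction; hence L is not regular.

a^{p³+k}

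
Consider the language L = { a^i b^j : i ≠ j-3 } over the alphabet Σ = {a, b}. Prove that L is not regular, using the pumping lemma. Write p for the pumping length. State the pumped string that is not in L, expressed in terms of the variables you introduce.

a^{p+p!} b^{p+p!+3}

Assume L is regular; let p be its pumping constant.
Choose w = a^p b^{p+p!+3}. Since p ≠ (p+p!+3)-3 = p+p!, w ∈ L; and |w| ≥ p.
Write w = xyz as guaranteed by the lemma, with |xy| ≤ p and |y| > 0.
Since the first p symbols of w are all a's and |xy| ≤ p, y lies entirely in the leading a-block: y = a^k for some k with 1 ≤ k ≤ p.
Since 1 ≤ k ≤ p, k divides p!; set t = 1 + p!/k. Then xy^t z has p + (p!/k)·k = p + p! copies of a. Now the a-count is p+p! and (b-count)-3 = (p+p!+3)-3 = p+p!, so i ≠ j-3 fails. So xy^t z = a^{p+p!} b^{p+p!+3} ∉ L.
This contradicts the pumping lemma, so L is not regular.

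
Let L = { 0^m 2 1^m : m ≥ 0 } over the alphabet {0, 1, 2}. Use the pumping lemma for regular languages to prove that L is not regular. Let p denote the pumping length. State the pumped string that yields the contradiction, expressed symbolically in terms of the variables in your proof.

0^{p+k} 2 1^p

Suppose for contradiction that L is regular, and let p be the pumping length.
Take w = 0^p 2 1^p ∈ L with |w| = 2p+1 ≥ p.
By the pumping lemma, w = xyz with |xy| ≤ p and y is nonempty.
Because |xy| ≤ p and w begins with p copies of 0, we have y = 0^k with 1 ≤ k ≤ p.
Pump with i = 2: xy^2z = 0^{p+k} 2 1^p, which would require p+k = p. But k ≥ 1, so xy^2z ∉ L.
Contradiction. Therefore L is not regular.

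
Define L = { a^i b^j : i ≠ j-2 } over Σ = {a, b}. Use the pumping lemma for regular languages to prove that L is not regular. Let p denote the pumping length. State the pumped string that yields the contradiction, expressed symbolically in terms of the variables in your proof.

a^{p+p!} b^{p+p!+2}

Suppose for contradiction that L is regular, and let p be the pumping length.
Choose w = a^p b^{p+p!+2}. Since p ≠ (p+p!+2)-2 = p+p!, w ∈ L; and |w| ≥ p.
The pumping lemma gives a decomposition w = xyz where |xy| ≤ p and y is nonempty.
Because |xy| ≤ p and w begins with p copies of a, we have y = a^k with 1 ≤ k ≤ p.
Since 1 ≤ k ≤ p, k divides p!; set t = 1 + p!/k. Then xy^t z has p + (p!/k)·k = p + p! copies of a. Now the a-count is p+p! and (b-count)-2 = (p+p!+2)-2 = p+p!, so i ≠ j-2 fails. So xy^t z = a^{p+p!} b^{p+p!+2} ∉ L.
This is a contradiction; hence L is not regular.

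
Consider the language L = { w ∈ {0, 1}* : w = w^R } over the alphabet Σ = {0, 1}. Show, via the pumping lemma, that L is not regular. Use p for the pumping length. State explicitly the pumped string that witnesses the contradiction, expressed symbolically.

Toward a contradiction, assume L is regular with pumping length p.
Take w = 0^p 1 0^p, a palindrome of length 2p+1 ≥ p.
Write w = xyz as guaranteed by the lemma, with |xy| ≤ p and |y| ≥ 1.
Because |xy| ≤ p and w begins with p copies of 0, we have y = 0^k with 1 ≤ k ≤ p.
Pump with i = 2: xy^2z = 0^{p+k} 1 0^p. Its reverse is 0^p 1 0^{p+k}, which differs from xy^2z since k ≥ 1. So xy^2z is not a palindrome and xy^2z ∉ L.
Contradiction. Therefore L is not regular.

0^{p+k} 1 0^p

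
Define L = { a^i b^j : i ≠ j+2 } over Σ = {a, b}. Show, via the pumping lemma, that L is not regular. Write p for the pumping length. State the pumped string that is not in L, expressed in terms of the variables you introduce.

a^{p+p!} b^{p+p!-2}

Suppose for contradiction that L is regular, and let p be the pumping length.
Choose w = a^p b^{p+p!-2}. Since p ≠ (p+p!-2)+2 = p+p!, w ∈ L; and |w| ≥ p.
The pumping lemma gives a decomposition w = xyz where |xy| ≤ p and |y| > 0.
Because |xy| ≤ p and w begins with p copies of a, we have y = a^k with 1 ≤ k ≤ p.
Since 1 ≤ k ≤ p, k divides p!; set t = 1 + p!/k. Then xy^t z has p + (p!/k)·k = p + p! copies of a. Now the a-count is p+p! and (b-count)+2 = (p+p!-2)+2 = p+p!, so i ≠ j+2 fails. So xy^t z = a^{p+p!} b^{p+p!-2} ∉ L.
This is a contradiction; hence L is not regular.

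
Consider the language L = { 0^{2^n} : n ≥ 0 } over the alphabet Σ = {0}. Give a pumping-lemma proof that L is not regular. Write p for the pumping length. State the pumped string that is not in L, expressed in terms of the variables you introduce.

0^{2^p+k}

Assume L is regular; let p be its pumping constant.
Take w = 0^{2^p} ∈ L with |w| = 2^p ≥ p.
By the pumping lemma, w = xyz with |xy| ≤ p and y is nonempty.
Then y = 0^k for some k with 1 ≤ k ≤ p.
Pump with i = 2: xy^2z = 0^{2^p+k}. Since 1 ≤ k ≤ p < 2^p, we have 2^p < 2^p+k < 2^{p+1}, so 2^p+k is not a power of 2. So xy^2z ∉ L.
Contradiction. Therefore L is not regular.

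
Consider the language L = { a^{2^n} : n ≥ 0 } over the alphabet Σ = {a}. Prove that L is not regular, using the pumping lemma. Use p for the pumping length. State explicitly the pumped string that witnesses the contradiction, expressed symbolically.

a^{2^p+k}

Suppose for contradiction that L is regular, and let p be the pumping length.
Take w = a^{2^p} ∈ L with |w| = 2^p ≥ p.
By the pumping lemma, w = xyz with |xy| ≤ p and y is nonempty.
Then y = a^k for some k with 1 ≤ k ≤ p.
Pump with i = 2: xy^2z = a^{2^p+k}. Since 1 ≤ k ≤ p < 2^p, we have 2^p < 2^p+k < 2^{p+1}, so 2^p+k is not a power of 2. So xy^2z ∉ L.
Contradiction. Therefore L is not regular.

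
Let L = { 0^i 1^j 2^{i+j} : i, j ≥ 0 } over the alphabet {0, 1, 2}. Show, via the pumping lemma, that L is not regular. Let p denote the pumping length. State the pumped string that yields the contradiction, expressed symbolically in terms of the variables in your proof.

0^{p+k} 1^p 2^{2p}

Assume L is regular; let p be its pumping constant.
Take w = 0^p 1^p 2^{2p} ∈ L (with i=j=p, i+j=2p), |w| = 4p ≥ p.
The pumping lemma gives a decomposition w = xyz where |xy| ≤ p and |y| > 0.
Since the first p symbols of w are all 0's and |xy| ≤ p, y lies entirely in the leading 0-block: y = 0^k for some k with 1 ≤ k ≤ p.
Consider xy^2z = 0^{p+k} 1^p 2^{2p}. Now the 0- and 1-counts sum to 2p+k, but the 2-count is 2p ≠ 2p+k. So xy^2z ∉ L.
Contradiction. Therefore L is not regular.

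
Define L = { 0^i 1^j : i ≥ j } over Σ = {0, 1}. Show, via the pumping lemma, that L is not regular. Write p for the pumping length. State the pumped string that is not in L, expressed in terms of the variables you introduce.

Assume L is regular. Let p be the pumping length given by the pumping lemma.
Choose w = 0^p 1^p ∈ L, with |w| = 2p ≥ p.
Write w = xyz as guaranteed by the lemma, with |xy| ≤ p and |y| > 0.
Because |xy| ≤ p and w begins with p copies of 0, we have y = 0^k with 1 ≤ k ≤ p.
Consider xy^0z = xz = 0^{p-k} 1^p. Since k ≥ 1, the 0-count p-k is less than p, so i ≥ j fails; thus xz ∉ L.
This is a contradiction; hence L is not regular.

0^{p-k} 1^p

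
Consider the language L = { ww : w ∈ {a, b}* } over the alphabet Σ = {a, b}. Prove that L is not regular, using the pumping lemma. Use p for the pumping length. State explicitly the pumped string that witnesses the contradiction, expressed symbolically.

Assume L is regular. Let p be the pumping length given by the pumping lemma.
Take w = a^p b^p a^p b^p = uu where u = a^pb^p; then w ∈ L and |w| = 4p ≥ p.
Write w = xyz as guaranteed by the lemma, with |xy| ≤ p and |y| > 0.
The first p characters of w are a's, so xy (and hence y) consists only of a's. Write y = a^k, 1 ≤ k ≤ p.
Pump with i = 2: xy^2z = a^{p+k} b^p a^p b^p, of length 4p+k. Suppose this equals vv. The string starts with a and ends with b, so v does too; thus the boundary between the two copies of v is a b→a transition. There is exactly one such transition, at position 2p+k, so |v| = 2p+k and |vv| = 4p+2k ≠ 4p+k since k ≥ 1. So xy^2z ∉ L.
This is a contradiction; hence L is not regular.

a^{p+k} b^p a^p b^p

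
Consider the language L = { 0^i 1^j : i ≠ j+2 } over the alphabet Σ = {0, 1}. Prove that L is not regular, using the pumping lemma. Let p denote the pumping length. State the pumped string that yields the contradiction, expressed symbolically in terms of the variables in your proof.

Assume L is regular. Let p be the pumping length given by the pumping lemma.
Choose w = 0^p 1^{p+p!-2}. Since p ≠ (p+p!-2)+2 = p+p!, w ∈ L; and |w| ≥ p.
Write w = xyz as guaranteed by the lemma, with |xy| ≤ p and |y| > 0.
The first p characters of w are 0's, so xy (and hence y) consists only of 0's. Write y = 0^k, 1 ≤ k ≤ p.
Since 1 ≤ k ≤ p, k divides p!; set t = 1 + p!/k. Then xy^t z has p + (p!/k)·k = p + p! copies of 0. Now the 0-count is p+p! and (1-count)+2 = (p+p!-2)+2 = p+p!, so i ≠ j+2 fails. So xy^t z = 0^{p+p!} 1^{p+p!-2} ∉ L.
This is a contradiction; hence L is not regular.

0^{p+p!} 1^{p+p!-2}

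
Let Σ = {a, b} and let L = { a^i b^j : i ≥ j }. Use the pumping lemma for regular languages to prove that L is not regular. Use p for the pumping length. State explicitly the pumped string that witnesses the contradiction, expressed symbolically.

Assume L is regular; let p be its pumping constant.
Choose w = a^p b^p ∈ L, with |w| = 2p ≥ p.
The pumping lemma gives a decomposition w = xyz where |xy| ≤ p and |y| ≥ 1.
Because |xy| ≤ p and w begins with p copies of a, we have y = a^k with 1 ≤ k ≤ p.
Consider xy^0z = xz = a^{p-k} b^p. Since k ≥ 1, the a-count p-k is less than p, so i ≥ j fails; thus xz ∉ L.
This is a contradiction; hence L is not regular.

a^{p-k} b^p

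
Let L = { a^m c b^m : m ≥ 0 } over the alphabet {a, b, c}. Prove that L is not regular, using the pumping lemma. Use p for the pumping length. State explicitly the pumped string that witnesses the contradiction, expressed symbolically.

Assume L is regular; let p be its pumping constant.
Take w = a^p c b^p ∈ L with |w| = 2p+1 ≥ p.
By the pumping lemma, w = xyz with |xy| ≤ p and |y| ≥ 1.
The first p characters of w are a's, so xy (and hence y) consists only of a's. Write y = a^k, 1 ≤ k ≤ p.
Pump with i = 2: xy^2z = a^{p+k} c b^p, which would require p+k = p. But k ≥ 1, so xy^2z ∉ L.
This is a contradiction; hence L is not regular.

a^{p+k} c b^p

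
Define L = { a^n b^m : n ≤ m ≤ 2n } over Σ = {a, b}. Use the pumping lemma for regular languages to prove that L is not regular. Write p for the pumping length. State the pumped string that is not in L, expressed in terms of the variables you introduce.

Assume L is regular; let p be its pumping constant.
Take w = a^p b^p ∈ L (since p ≤ p ≤ 2p), with |w| = 2p ≥ p.
By the pumping lemma, w = xyz with |xy| ≤ p and |y| ≥ 1.
The first p characters of w are a's, so xy (and hence y) consists only of a's. Write y = a^k, 1 ≤ k ≤ p.
Pump with i = 2: xy^2z = a^{p+k} b^p. Now n = p+k > p = m, so the condition n ≤ m fails. Thus xy^2z ∉ L.
Contradiction. Therefore L is not regular.

a^{p+k} b^p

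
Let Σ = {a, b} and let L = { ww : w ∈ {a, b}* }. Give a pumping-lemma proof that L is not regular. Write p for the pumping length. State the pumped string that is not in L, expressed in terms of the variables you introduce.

Assume L is regular. Let p be the pumping length given by the pumping lemma.
Take w = a^p b^p a^p b^p = uu where u = a^pb^p; then w ∈ L and |w| = 4p ≥ p.
The pumping lemma gives a decomposition w = xyz where |xy| ≤ p and |y| > 0.
Because |xy| ≤ p and w begins with p copies of a, we have y = a^k with 1 ≤ k ≤ p.
Pump with i = 2: xy^2z = a^{p+k} b^p a^p b^p, of length 4p+k. Suppose this equals vv. The string starts with a and ends with b, so v does too; thus the boundary between the two copies of v is a b→a transition. There is exactly one such transition, at position 2p+k, so |v| = 2p+k and |vv| = 4p+2k ≠ 4p+k since k ≥ 1. So xy^2z ∉ L.
Contradiction. Therefore L is not regular.

a^{p+k} b^p a^p b^p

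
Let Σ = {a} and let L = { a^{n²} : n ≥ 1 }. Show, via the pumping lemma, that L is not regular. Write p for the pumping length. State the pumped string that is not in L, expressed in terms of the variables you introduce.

Toward a contradiction, assume L is regular with pumping length p.
Take w = a^{p²} ∈ L with |w| = p² ≥ p.
The pumping lemma gives a decomposition w = xyz where |xy| ≤ p and |y| ≥ 1.
Then y = a^k for some k with 1 ≤ k ≤ p.
Pump with i = 2: xy^2z = a^{p²+k}. Since 1 ≤ k ≤ p, p² < p²+k ≤ p²+p < (p+1)², so p²+k lies strictly between consecutive squares and is not a perfect square. So xy^2z ∉ L.
This contradicts the pumping lemma, so L is not regular.

a^{p²+k}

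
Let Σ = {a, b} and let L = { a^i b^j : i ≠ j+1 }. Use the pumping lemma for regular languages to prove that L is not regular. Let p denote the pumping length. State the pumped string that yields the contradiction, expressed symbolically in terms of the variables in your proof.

Assume L is regular. Let p be the pumping length given by the pumping lemma.
Choose w = a^p b^{p+p!-1}. Since p ≠ (p+p!-1)+1 = p+p!, w ∈ L; and |w| ≥ p.
By the pumping lemma, w = xyz with |xy| ≤ p and |y| ≥ 1.
Because |xy| ≤ p and w begins with p copies of a, we have y = a^k with 1 ≤ k ≤ p.
Since 1 ≤ k ≤ p, k divides p!; set t = 1 + p!/k. Then xy^t z has p + (p!/k)·k = p + p! copies of a. Now the a-count is p+p! and (b-count)+1 = (p+p!-1)+1 = p+p!, so i ≠ j+1 fails. So xy^t z = a^{p+p!} b^{p+p!-1} ∉ L.
Contradiction. Therefore L is not regular.

a^{p+p!} b^{p+p!-1}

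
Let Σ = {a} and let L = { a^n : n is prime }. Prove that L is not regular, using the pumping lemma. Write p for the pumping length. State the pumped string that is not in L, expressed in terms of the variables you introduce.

a^{q(1+k)}

Assume L is regular. Let p be the pumping length given by the pumping lemma.
Let q be a prime with q ≥ p+2 (infinitely many primes exist), and take w = a^q ∈ L with |w| = q ≥ p.
The pumping lemma gives a decomposition w = xyz where |xy| ≤ p and y is nonempty.
Then y = a^k for some k with 1 ≤ k ≤ p.
Since 1 ≤ k ≤ p, |xz| = q-k. Pump with i = q+1: |xy^{q+1}z| = (q-k)+(q+1)k = q+qk = q(1+k), which is composite (both factors ≥ 2). So xy^{q+1}z = a^{q(1+k)} ∉ L.
This is a contradiction; hence L is not regular.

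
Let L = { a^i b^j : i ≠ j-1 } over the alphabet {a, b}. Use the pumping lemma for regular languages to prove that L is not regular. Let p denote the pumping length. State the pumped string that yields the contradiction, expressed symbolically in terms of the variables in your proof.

Assume L is regular; let p be its pumping constant.
Choose w = a^p b^{p+p!+1}. Since p ≠ (p+p!+1)-1 = p+p!, w ∈ L; and |w| ≥ p.
By the pumping lemma, w = xyz with |xy| ≤ p and |y| ≥ 1.
The first p characters of w are a's, so xy (and hence y) consists only of a's. Write y = a^k, 1 ≤ k ≤ p.
Since 1 ≤ k ≤ p, k divides p!; set t = 1 + p!/k. Then xy^t z has p + (p!/k)·k = p + p! copies of a. Now the a-count is p+p! and (b-count)-1 = (p+p!+1)-1 = p+p!, so i ≠ j-1 fails. So xy^t z = a^{p+p!} b^{p+p!+1} ∉ L.
This contradicts the pumping lemma, so L is not regular.

a^{p+p!} b^{p+p!+1}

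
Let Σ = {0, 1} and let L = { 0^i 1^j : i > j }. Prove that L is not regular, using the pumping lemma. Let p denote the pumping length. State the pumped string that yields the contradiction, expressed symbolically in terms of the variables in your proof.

0^{p+1-k} 1^p

Toward a contradiction, assume L is regular with pumping length p.
Choose w = 0^{p+1} 1^p ∈ L, with |w| = 2p+1 ≥ p.
Write w = xyz as guaranteed by the lemma, with |xy| ≤ p and |y| > 0.
Because |xy| ≤ p and w begins with p copies of 0, we have y = 0^k with 1 ≤ k ≤ p.
Consider xy^0z = xz = 0^{p+1-k} 1^p. Since k ≥ 1, the 0-count p+1-k is at most p, so i > j fails; thus xz ∉ L.
This is a contradiction; hence L is not regular.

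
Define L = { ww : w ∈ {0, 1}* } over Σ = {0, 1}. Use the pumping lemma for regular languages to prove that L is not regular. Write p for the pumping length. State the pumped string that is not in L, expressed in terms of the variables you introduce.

0^{p+k} 1^p 0^p 1^p

Assume L is regular. Let p be the pumping length given by the pumping lemma.
Take w = 0^p 1^p 0^p 1^p = uu where u = 0^p1^p; then w ∈ L and |w| = 4p ≥ p.
The pumping lemma gives a decomposition w = xyz where |xy| ≤ p and |y| ≥ 1.
The first p characters of w are 0's, so xy (and hence y) consists only of 0's. Write y = 0^k, 1 ≤ k ≤ p.
Pump with i = 2: xy^2z = 0^{p+k} 1^p 0^p 1^p, of length 4p+k. Suppose this equals vv. The string starts with 0 and ends with 1, so v does too; thus the boundary between the two copies of v is a 1→0 transition. There is exactly one such transition, at position 2p+k, so |v| = 2p+k and |vv| = 4p+2k ≠ 4p+k since k ≥ 1. So xy^2z ∉ L.
Contradiction. Therefore L is not regular.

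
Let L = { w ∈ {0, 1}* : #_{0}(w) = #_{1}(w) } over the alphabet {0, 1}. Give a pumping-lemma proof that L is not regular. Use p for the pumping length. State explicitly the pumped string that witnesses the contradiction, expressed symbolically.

Assume L is regular; let p be its pumping constant.
Choose w = 0^p 1^p ∈ L with |w| = 2p ≥ p.
By the pumping lemma, w = xyz with |xy| ≤ p and |y| ≥ 1.
The first p characters of w are 0's, so xy (and hence y) consists only of 0's. Write y = 0^k, 1 ≤ k ≤ p.
Pump with i = 2: xy^2z = 0^{p+k} 1^p has p+k occurrences of 0 but only p of 1. Since k ≥ 1 the counts differ, so xy^2z ∉ L.
Contradiction. Therefore L is not regular.

0^{p+k} 1^p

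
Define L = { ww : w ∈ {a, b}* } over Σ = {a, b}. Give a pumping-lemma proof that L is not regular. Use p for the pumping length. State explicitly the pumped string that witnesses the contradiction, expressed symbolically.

Suppose for contradiction that L is regular, and let p be the pumping length.
Take w = a^p b^p a^p b^p = uu where u = a^pb^p; then w ∈ L and |w| = 4p ≥ p.
By the pumping lemma, w = xyz with |xy| ≤ p and y is nonempty.
Because |xy| ≤ p and w begins with p copies of a, we have y = a^k with 1 ≤ k ≤ p.
Pump with i = 2: xy^2z = a^{p+k} b^p a^p b^p, of length 4p+k. Suppose this equals vv. The string starts with a and ends with b, so v does too; thus the boundary between the two copies of v is a b→a transition. There is exactly one such transition, at position 2p+k, so |v| = 2p+k and |vv| = 4p+2k ≠ 4p+k since k ≥ 1. So xy^2z ∉ L.
This is a contradiction; hence L is not regular.

a^{p+k} b^p a^p b^p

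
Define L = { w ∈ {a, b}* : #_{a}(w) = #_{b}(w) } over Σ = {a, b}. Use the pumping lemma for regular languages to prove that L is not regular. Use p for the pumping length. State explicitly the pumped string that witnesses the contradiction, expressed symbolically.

a^{p+k} b^p

Suppose for contradiction that L is regular, and let p be the pumping length.
Choose w = a^p b^p ∈ L with |w| = 2p ≥ p.
By the pumping lemma, w = xyz with |xy| ≤ p and |y| ≥ 1.
Because |xy| ≤ p and w begins with p copies of a, we have y = a^k with 1 ≤ k ≤ p.
Pump with i = 2: xy^2z = a^{p+k} b^p has p+k occurrences of a but only p of b. Since k ≥ 1 the counts differ, so xy^2z ∉ L.
This contradicts the pumping lemma, so L is not regular.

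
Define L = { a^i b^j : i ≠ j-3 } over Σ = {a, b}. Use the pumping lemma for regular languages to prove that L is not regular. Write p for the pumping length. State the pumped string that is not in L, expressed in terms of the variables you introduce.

Assume L is regular; let p be its pumping constant.
Choose w = a^p b^{p+p!+3}. Since p ≠ (p+p!+3)-3 = p+p!, w ∈ L; and |w| ≥ p.
The pumping lemma gives a decomposition w = xyz where |xy| ≤ p and |y| ≥ 1.
Since the first p symbols of w are all a's and |xy| ≤ p, y lies entirely in the leading a-block: y = a^k for some k with 1 ≤ k ≤ p.
Since 1 ≤ k ≤ p, k divides p!; set t = 1 + p!/k. Then xy^t z has p + (p!/k)·k = p + p! copies of a. Now the a-count is p+p! and (b-count)-3 = (p+p!+3)-3 = p+p!, so i ≠ j-3 fails. So xy^t z = a^{p+p!} b^{p+p!+3} ∉ L.
This is a contradiction; hence L is not regular.

a^{p+p!} b^{p+p!+3}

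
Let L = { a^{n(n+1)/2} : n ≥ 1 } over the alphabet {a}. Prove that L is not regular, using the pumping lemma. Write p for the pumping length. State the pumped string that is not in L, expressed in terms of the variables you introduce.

a^{p(p+1)/2+k}

Assume L is regular. Let p be the pumping length given by the pumping lemma.
Take w = a^{p(p+1)/2} ∈ L with |w| = p(p+1)/2 ≥ p.
The pumping lemma gives a decomposition w = xyz where |xy| ≤ p and |y| > 0.
Then y = a^k for some k with 1 ≤ k ≤ p.
Pump with i = 2: xy^2z = a^{p(p+1)/2+k}. Since 1 ≤ k ≤ p, p(p+1)/2 < p(p+1)/2+k ≤ p(p+1)/2+p < (p+1)(p+2)/2, so p(p+1)/2+k is strictly between consecutive triangular numbers. So xy^2z ∉ L.
This is a contradiction; hence L is not regular.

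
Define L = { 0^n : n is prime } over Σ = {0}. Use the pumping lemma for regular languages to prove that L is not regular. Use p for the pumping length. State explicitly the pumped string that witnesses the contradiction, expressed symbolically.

0^{q(1+k)}

Assume L is regular; let p be its pumping constant.
Let q be a prime with q ≥ p+2 (infinitely many primes exist), and take w = 0^q ∈ L with |w| = q ≥ p.
By the pumping lemma, w = xyz with |xy| ≤ p and |y| ≥ 1.
Then y = 0^k for some k with 1 ≤ k ≤ p.
Since 1 ≤ k ≤ p, |xz| = q-k. Pump with i = q+1: |xy^{q+1}z| = (q-k)+(q+1)k = q+qk = q(1+k), which is composite (both factors ≥ 2). So xy^{q+1}z = 0^{q(1+k)} ∉ L.
This is a contradiction; hence L is not regular.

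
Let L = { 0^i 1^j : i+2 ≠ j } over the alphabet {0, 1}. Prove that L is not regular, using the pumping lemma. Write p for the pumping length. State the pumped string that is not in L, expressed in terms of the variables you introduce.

0^{p+p!} 1^{p+p!+2}

Suppose for contradiction that L is regular, and let p be the pumping length.
Choose w = 0^p 1^{p+p!+2}. Since p ≠ (p+p!+2)-2 = p+p!, w ∈ L; and |w| ≥ p.
By the pumping lemma, w = xyz with |xy| ≤ p and y is nonempty.
Because |xy| ≤ p and w begins with p copies of 0, we have y = 0^k with 1 ≤ k ≤ p.
Since 1 ≤ k ≤ p, k divides p!; set t = 1 + p!/k. Then xy^t z has p + (p!/k)·k = p + p! copies of 0. Now the 0-count is p+p! and (1-count)-2 = (p+p!+2)-2 = p+p!, so i+2 ≠ j fails. So xy^t z = 0^{p+p!} 1^{p+p!+2} ∉ L.
This contradicts the pumping lemma, so L is not regular.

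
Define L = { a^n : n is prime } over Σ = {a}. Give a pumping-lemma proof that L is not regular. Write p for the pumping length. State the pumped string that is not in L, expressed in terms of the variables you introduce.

a^{q(1+k)}

Toward a contradiction, assume L is regular with pumping length p.
Let q be a prime with q ≥ p+2 (infinitely many primes exist), and take w = a^q ∈ L with |w| = q ≥ p.
By the pumping lemma, w = xyz with |xy| ≤ p and |y| > 0.
Then y = a^k for some k with 1 ≤ k ≤ p.
Since 1 ≤ k ≤ p, |xz| = q-k. Pump with i = q+1: |xy^{q+1}z| = (q-k)+(q+1)k = q+qk = q(1+k), which is composite (both factors ≥ 2). So xy^{q+1}z = a^{q(1+k)} ∉ L.
This contradicts the pumping lemma, so L is not regular.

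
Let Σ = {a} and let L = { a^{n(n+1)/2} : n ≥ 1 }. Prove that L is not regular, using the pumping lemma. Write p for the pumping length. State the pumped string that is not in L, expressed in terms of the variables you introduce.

a^{p(p+1)/2+k}

Toward a contradiction, assume L is regular with pumping length p.
Take w = a^{p(p+1)/2} ∈ L with |w| = p(p+1)/2 ≥ p.
The pumping lemma gives a decomposition w = xyz where |xy| ≤ p and y is nonempty.
Then y = a^k for some k with 1 ≤ k ≤ p.
Pump with i = 2: xy^2z = a^{p(p+1)/2+k}. Since 1 ≤ k ≤ p, p(p+1)/2 < p(p+1)/2+k ≤ p(p+1)/2+p < (p+1)(p+2)/2, so p(p+1)/2+k is strictly between consecutive triangular numbers. So xy^2z ∉ L.
This is a contradiction; hence L is not regular.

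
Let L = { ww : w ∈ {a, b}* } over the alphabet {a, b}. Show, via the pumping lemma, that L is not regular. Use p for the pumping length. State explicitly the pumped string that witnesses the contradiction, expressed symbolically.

Assume L is regular; let p be its pumping constant.
Take w = a^p b^p a^p b^p = uu where u = a^pb^p; then w ∈ L and |w| = 4p ≥ p.
By the pumping lemma, w = xyz with |xy| ≤ p and |y| ≥ 1.
The first p characters of w are a's, so xy (and hence y) consists only of a's. Write y = a^k, 1 ≤ k ≤ p.
Pump with i = 2: xy^2z = a^{p+k} b^p a^p b^p, of length 4p+k. Suppose this equals vv. The string starts with a and ends with b, so v does too; thus the boundary between the two copies of v is a b→a transition. There is exactly one such transition, at position 2p+k, so |v| = 2p+k and |vv| = 4p+2k ≠ 4p+k since k ≥ 1. So xy^2z ∉ L.
This is a contradiction; hence L is not regular.

a^{p+k} b^p a^p b^p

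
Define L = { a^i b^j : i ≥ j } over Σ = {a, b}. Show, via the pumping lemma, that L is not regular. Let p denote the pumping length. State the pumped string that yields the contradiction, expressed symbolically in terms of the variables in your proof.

a^{p-k} b^p

Assume L is regular. Let p be the pumping length given by the pumping lemma.
Choose w = a^p b^p ∈ L, with |w| = 2p ≥ p.
Write w = xyz as guaranteed by the lemma, with |xy| ≤ p and y is nonempty.
Since the first p symbols of w are all a's and |xy| ≤ p, y lies entirely in the leading a-block: y = a^k for some k with 1 ≤ k ≤ p.
Consider xy^0z = xz = a^{p-k} b^p. Since k ≥ 1, the a-count p-k is less than p, so i ≥ j fails; thus xz ∉ L.
This contradicts the pumping lemma, so L is not regular.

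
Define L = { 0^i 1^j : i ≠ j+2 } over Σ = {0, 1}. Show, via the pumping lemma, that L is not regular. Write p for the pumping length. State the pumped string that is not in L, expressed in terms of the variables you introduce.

0^{p+p!} 1^{p+p!-2}

Suppose for contradiction that L is regular, and let p be the pumping length.
Choose w = 0^p 1^{p+p!-2}. Since p ≠ (p+p!-2)+2 = p+p!, w ∈ L; and |w| ≥ p.
Write w = xyz as guaranteed by the lemma, with |xy| ≤ p and |y| ≥ 1.
Since the first p symbols of w are all 0's and |xy| ≤ p, y lies entirely in the leading 0-block: y = 0^k for some k with 1 ≤ k ≤ p.
Since 1 ≤ k ≤ p, k divides p!; set t = 1 + p!/k. Then xy^t z has p + (p!/k)·k = p + p! copies of 0. Now the 0-count is p+p! and (1-count)+2 = (p+p!-2)+2 = p+p!, so i ≠ j+2 fails. So xy^t z = 0^{p+p!} 1^{p+p!-2} ∉ L.
This is a contradiction; hence L is not regular.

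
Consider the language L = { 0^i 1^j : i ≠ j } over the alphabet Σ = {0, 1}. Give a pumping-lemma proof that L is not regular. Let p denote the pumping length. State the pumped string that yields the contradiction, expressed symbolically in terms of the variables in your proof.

0^{p+p!} 1^{p+p!}

Assume L is regular. Let p be the pumping length given by the pumping lemma.
Choose w = 0^p 1^{p+p!}. Since p ≠ p+p!, w ∈ L; and |w| ≥ p.
The pumping lemma gives a decomposition w = xyz where |xy| ≤ p and y is nonempty.
Because |xy| ≤ p and w begins with p copies of 0, we have y = 0^k with 1 ≤ k ≤ p.
Since 1 ≤ k ≤ p, k divides p!; set t = 1 + p!/k. Then xy^t z has p + (p!/k)·k = p + p! copies of 0. Now the 0-count equals the 1-count, so i ≠ j fails. So xy^t z = 0^{p+p!} 1^{p+p!} ∉ L.
This contradicts the pumping lemma, so L is not regular.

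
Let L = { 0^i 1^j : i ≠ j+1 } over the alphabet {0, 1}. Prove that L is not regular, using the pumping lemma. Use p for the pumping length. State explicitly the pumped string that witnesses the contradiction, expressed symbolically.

Toward a contradiction, assume L is regular with pumping length p.
Choose w = 0^p 1^{p+p!-1}. Since p ≠ (p+p!-1)+1 = p+p!, w ∈ L; and |w| ≥ p.
The pumping lemma gives a decomposition w = xyz where |xy| ≤ p and |y| ≥ 1.
Since the first p symbols of w are all 0's and |xy| ≤ p, y lies entirely in the leading 0-block: y = 0^k for some k with 1 ≤ k ≤ p.
Since 1 ≤ k ≤ p, k divides p!; set t = 1 + p!/k. Then xy^t z has p + (p!/k)·k = p + p! copies of 0. Now the 0-count is p+p! and (1-count)+1 = (p+p!-1)+1 = p+p!, so i ≠ j+1 fails. So xy^t z = 0^{p+p!} 1^{p+p!-1} ∉ L.
This contradicts the pumping lemma, so L is not regular.

0^{p+p!} 1^{p+p!-1}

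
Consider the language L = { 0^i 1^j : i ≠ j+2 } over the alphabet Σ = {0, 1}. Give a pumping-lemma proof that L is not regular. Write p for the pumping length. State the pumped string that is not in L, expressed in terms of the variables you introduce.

Assume L is regular; let p be its pumping constant.
Choose w = 0^p 1^{p+p!-2}. Since p ≠ (p+p!-2)+2 = p+p!, w ∈ L; and |w| ≥ p.
The pumping lemma gives a decomposition w = xyz where |xy| ≤ p and y is nonempty.
Since the first p symbols of w are all 0's and |xy| ≤ p, y lies entirely in the leading 0-block: y = 0^k for some k with 1 ≤ k ≤ p.
Since 1 ≤ k ≤ p, k divides p!; set t = 1 + p!/k. Then xy^t z has p + (p!/k)·k = p + p! copies of 0. Now the 0-count is p+p! and (1-count)+2 = (p+p!-2)+2 = p+p!, so i ≠ j+2 fails. So xy^t z = 0^{p+p!} 1^{p+p!-2} ∉ L.
This is a contradiction; hence L is not regular.

0^{p+p!} 1^{p+p!-2}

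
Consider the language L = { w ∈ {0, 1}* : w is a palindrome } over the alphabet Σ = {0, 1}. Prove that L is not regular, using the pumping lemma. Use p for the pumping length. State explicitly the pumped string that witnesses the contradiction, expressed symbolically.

0^{p+k} 1 0^p

Suppose for contradiction that L is regular, and let p be the pumping length.
Take w = 0^p 1 0^p, a palindrome of length 2p+1 ≥ p.
By the pumping lemma, w = xyz with |xy| ≤ p and |y| > 0.
Since the first p symbols of w are all 0's and |xy| ≤ p, y lies entirely in the leading 0-block: y = 0^k for some k with 1 ≤ k ≤ p.
Pump with i = 2: xy^2z = 0^{p+k} 1 0^p. Its reverse is 0^p 1 0^{p+k}, which differs from xy^2z since k ≥ 1. So xy^2z is not a palindrome and xy^2z ∉ L.
Contradiction. Therefore L is not regular.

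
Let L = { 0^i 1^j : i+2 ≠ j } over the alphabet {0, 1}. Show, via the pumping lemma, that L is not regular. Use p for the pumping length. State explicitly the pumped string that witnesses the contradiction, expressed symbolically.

0^{p+p!} 1^{p+p!+2}

Assume L is regular. Let p be the pumping length given by the pumping lemma.
Choose w = 0^p 1^{p+p!+2}. Since p ≠ (p+p!+2)-2 = p+p!, w ∈ L; and |w| ≥ p.
Write w = xyz as guaranteed by the lemma, with |xy| ≤ p and |y| ≥ 1.
The first p characters of w are 0's, so xy (and hence y) consists only of 0's. Write y = 0^k, 1 ≤ k ≤ p.
Since 1 ≤ k ≤ p, k divides p!; set t = 1 + p!/k. Then xy^t z has p + (p!/k)·k = p + p! copies of 0. Now the 0-count is p+p! and (1-count)-2 = (p+p!+2)-2 = p+p!, so i+2 ≠ j fails. So xy^t z = 0^{p+p!} 1^{p+p!+2} ∉ L.
This contradicts the pumping lemma, so L is not regular.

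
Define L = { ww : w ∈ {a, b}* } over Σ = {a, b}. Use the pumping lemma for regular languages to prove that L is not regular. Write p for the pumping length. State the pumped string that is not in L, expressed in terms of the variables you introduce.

Toward a contradiction, assume L is regular with pumping length p.
Take w = a^p b^p a^p b^p = uu where u = a^pb^p; then w ∈ L and |w| = 4p ≥ p.
Write w = xyz as guaranteed by the lemma, with |xy| ≤ p and y is nonempty.
Because |xy| ≤ p and w begins with p copies of a, we have y = a^k with 1 ≤ k ≤ p.
Pump with i = 2: xy^2z = a^{p+k} b^p a^p b^p, of length 4p+k. Suppose this equals vv. The string starts with a and ends with b, so v does too; thus the boundary between the two copies of v is a b→a transition. There is exactly one such transition, at position 2p+k, so |v| = 2p+k and |vv| = 4p+2k ≠ 4p+k since k ≥ 1. So xy^2z ∉ L.
This contradicts the pumping lemma, so L is not regular.

a^{p+k} b^p a^p b^p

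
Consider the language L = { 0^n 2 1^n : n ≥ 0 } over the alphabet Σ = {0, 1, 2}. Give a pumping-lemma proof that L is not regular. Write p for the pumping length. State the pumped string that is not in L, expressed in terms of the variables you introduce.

Assume L is regular; let p be its pumping constant.
Take w = 0^p 2 1^p ∈ L with |w| = 2p+1 ≥ p.
Write w = xyz as guaranteed by the lemma, with |xy| ≤ p and y is nonempty.
Because |xy| ≤ p and w begins with p copies of 0, we have y = 0^k with 1 ≤ k ≤ p.
Pump with i = 2: xy^2z = 0^{p+k} 2 1^p, which would require p+k = p. But k ≥ 1, so xy^2z ∉ L.
This is a contradiction; hence L is not regular.

0^{p+k} 2 1^p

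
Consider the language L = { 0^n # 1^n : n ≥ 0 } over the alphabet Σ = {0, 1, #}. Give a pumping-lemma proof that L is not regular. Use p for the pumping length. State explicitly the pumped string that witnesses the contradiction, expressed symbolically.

0^{p+k} # 1^p

Suppose for contradiction that L is regular, and let p be the pumping length.
Take w = 0^p # 1^p ∈ L with |w| = 2p+1 ≥ p.
The pumping lemma gives a decomposition w = xyz where |xy| ≤ p and y is nonempty.
Because |xy| ≤ p and w begins with p copies of 0, we have y = 0^k with 1 ≤ k ≤ p.
Pump with i = 2: xy^2z = 0^{p+k} # 1^p, which would require p+k = p. But k ≥ 1, so xy^2z ∉ L.
This is a contradiction; hence L is not regular.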